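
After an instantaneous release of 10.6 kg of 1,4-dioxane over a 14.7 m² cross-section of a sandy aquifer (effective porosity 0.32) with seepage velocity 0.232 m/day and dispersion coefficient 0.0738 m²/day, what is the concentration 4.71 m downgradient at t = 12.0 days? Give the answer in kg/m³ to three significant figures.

For an instantaneous plane source, C(x,t) = M/(n_e·A·√(4πDt)) · exp(−(x−vt)²/(4Dt)), with n_e·A the pore (flow) area.
Plume center vt = 0.232 × 12.0 = 2.784 m, so the well at 4.71 m is 1.926 m downgradient of the peak.
√(4πDt) = 3.336 m, giving peak height M/(n_e·A·√(4πDt)) = 10.6/(0.32 × 14.7 × 3.336) = 0.6755 kg/m³.
(x−vt)²/(4Dt) = (1.926)²/(4 × 0.0738 × 12.0) = 1.047; exp(−1.047) = 0.3510.
C = 0.6755 × 0.3510 = 0.237 kg/m³.

0.237 kg/m³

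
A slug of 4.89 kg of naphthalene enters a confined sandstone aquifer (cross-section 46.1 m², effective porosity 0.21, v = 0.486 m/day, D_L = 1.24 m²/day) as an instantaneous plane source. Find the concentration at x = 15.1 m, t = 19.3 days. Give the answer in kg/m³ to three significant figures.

For an instantaneous plane source, C(x,t) = M/(n_e·A·√(4πDt)) · exp(−(x−vt)²/(4Dt)), with n_e·A the pore (flow) area.
Plume center vt = 0.486 × 19.3 = 9.3798 m, so the well at 15.1 m is 5.7202 m downgradient of the peak.
√(4πDt) = 17.34 m, giving peak height M/(n_e·A·√(4πDt)) = 4.89/(0.21 × 46.1 × 17.34) = 0.02913 kg/m³.
(x−vt)²/(4Dt) = (5.7202)²/(4 × 1.24 × 19.3) = 0.3418; exp(−0.3418) = 0.7105.
C = 0.02913 × 0.7105 = 0.0207 kg/m³.

0.0207 kg/m³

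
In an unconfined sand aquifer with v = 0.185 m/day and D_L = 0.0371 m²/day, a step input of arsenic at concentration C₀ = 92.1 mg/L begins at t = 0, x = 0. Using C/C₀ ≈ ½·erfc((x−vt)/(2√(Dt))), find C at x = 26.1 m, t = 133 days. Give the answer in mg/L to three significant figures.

For a continuous step input, C/C₀ ≈ ½·erfc((x−vt)/(2√(Dt))).
vt = 0.185 × 133 = 24.605 m and 2√(Dt) = 2√(0.0371 × 133) = 4.443 m.
Argument (x−vt)/(2√(Dt)) = (26.1 − 24.605)/4.443 = 0.3365; ½·erfc(0.3365) = 0.3171.
C = 92.1 × 0.3171 = 29.2 mg/L.

29.2 mg/L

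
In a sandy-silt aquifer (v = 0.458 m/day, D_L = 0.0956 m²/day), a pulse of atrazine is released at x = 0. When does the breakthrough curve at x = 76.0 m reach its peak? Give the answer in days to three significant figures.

For the 1D instantaneous-source solution, setting ∂C/∂t = 0 at fixed x gives v²t² + 2Dt − x² = 0, so t = (√(D² + v²x²) − D)/v².
√(D² + v²x²) = √(0.0956² + 0.458² × 76.0²) = 34.81; v² = 0.209764.
t = (34.81 − 0.0956)/0.209764 = 165 days (vs. the pure-advection estimate x/v = 166 d).

165 days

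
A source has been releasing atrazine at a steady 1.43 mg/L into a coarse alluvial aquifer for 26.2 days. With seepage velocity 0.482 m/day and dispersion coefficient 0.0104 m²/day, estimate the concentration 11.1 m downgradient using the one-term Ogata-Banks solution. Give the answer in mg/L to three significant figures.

For a continuous step input, C/C₀ ≈ ½·erfc((x−vt)/(2√(Dt))).
vt = 0.482 × 26.2 = 12.6284 m and 2√(Dt) = 2√(0.0104 × 26.2) = 1.044 m.
Argument (x−vt)/(2√(Dt)) = (11.1 − 12.6284)/1.044 = -1.464; ½·erfc(-1.464) = 0.9808.
C = 1.43 × 0.9808 = 1.40 mg/L.

1.40 mg/L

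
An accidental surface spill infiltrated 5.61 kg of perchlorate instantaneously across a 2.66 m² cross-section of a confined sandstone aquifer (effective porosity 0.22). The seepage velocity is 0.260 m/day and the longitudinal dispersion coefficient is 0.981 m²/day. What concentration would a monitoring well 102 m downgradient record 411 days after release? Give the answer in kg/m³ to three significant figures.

For an instantaneous plane source, C(x,t) = M/(n_e·A·√(4πDt)) · exp(−(x−vt)²/(4Dt)), with n_e·A the pore (flow) area.
Plume center vt = 0.260 × 411 = 106.86 m, so the well at 102 m is 4.86 m upgradient of the peak.
√(4πDt) = 71.18 m, giving peak height M/(n_e·A·√(4πDt)) = 5.61/(0.22 × 2.66 × 71.18) = 0.1347 kg/m³.
(x−vt)²/(4Dt) = (-4.86)²/(4 × 0.981 × 411) = 0.01465; exp(−0.01465) = 0.9855.
C = 0.1347 × 0.9855 = 0.133 kg/m³.

0.133 kg/m³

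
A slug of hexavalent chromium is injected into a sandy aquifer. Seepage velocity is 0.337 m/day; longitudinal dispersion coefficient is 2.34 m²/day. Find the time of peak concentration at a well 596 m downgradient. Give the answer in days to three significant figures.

1750 days

For the 1D instantaneous-source solution, setting ∂C/∂t = 0 at fixed x gives v²t² + 2Dt − x² = 0, so t = (√(D² + v²x²) − D)/v².
√(D² + v²x²) = √(2.34² + 0.337² × 596²) = 200.9; v² = 0.113569.
t = (200.9 − 2.34)/0.113569 = 1750 days (vs. the pure-advection estimate x/v = 1770 d).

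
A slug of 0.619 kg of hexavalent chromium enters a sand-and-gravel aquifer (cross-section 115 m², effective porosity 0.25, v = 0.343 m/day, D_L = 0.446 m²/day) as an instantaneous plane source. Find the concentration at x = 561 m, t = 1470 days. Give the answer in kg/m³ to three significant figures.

For an instantaneous plane source, C(x,t) = M/(n_e·A·√(4πDt)) · exp(−(x−vt)²/(4Dt)), with n_e·A the pore (flow) area.
Plume center vt = 0.343 × 1470 = 504.21 m, so the well at 561 m is 56.79 m downgradient of the peak.
√(4πDt) = 90.77 m, giving peak height M/(n_e·A·√(4πDt)) = 0.619/(0.25 × 115 × 90.77) = 0.0002372 kg/m³.
(x−vt)²/(4Dt) = (56.79)²/(4 × 0.446 × 1470) = 1.230; exp(−1.230) = 0.2923.
C = 0.0002372 × 0.2923 = 6.93e-05 kg/m³.

6.93e-05 kg/m³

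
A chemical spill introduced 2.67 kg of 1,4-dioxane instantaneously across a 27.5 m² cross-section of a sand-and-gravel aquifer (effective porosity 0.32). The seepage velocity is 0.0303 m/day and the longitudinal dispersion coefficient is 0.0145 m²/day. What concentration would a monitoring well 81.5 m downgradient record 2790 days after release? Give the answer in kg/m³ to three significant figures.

0.0127 kg/m³

For an instantaneous plane source, C(x,t) = M/(n_e·A·√(4πDt)) · exp(−(x−vt)²/(4Dt)), with n_e·A the pore (flow) area.
Plume center vt = 0.0303 × 2790 = 84.537 m, so the well at 81.5 m is 3.037 m upgradient of the peak.
√(4πDt) = 22.55 m, giving peak height M/(n_e·A·√(4πDt)) = 2.67/(0.32 × 27.5 × 22.55) = 0.01345 kg/m³.
(x−vt)²/(4Dt) = (-3.037)²/(4 × 0.0145 × 2790) = 0.05700; exp(−0.05700) = 0.9446.
C = 0.01345 × 0.9446 = 0.0127 kg/m³.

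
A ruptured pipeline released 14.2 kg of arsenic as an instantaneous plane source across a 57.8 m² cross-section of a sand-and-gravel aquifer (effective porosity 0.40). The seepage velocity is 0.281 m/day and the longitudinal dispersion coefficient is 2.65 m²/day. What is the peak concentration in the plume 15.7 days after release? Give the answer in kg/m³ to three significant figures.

0.0269 kg/m³

The peak of an instantaneous 1D plume sits at x = vt; there the Gaussian factor is 1 and C_max = M/(n_e·A·√(4πDt)), where n_e·A is the pore area the mass is dissolved in.
√(4πDt) = √(4π × 2.65 × 15.7) = 22.87 m, so C_max = 14.2/(0.40 × 57.8 × 22.87) = 0.0269 kg/m³.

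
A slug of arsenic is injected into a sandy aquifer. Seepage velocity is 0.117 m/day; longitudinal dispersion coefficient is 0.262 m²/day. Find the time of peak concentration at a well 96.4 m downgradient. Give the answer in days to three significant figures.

For the 1D instantaneous-source solution, setting ∂C/∂t = 0 at fixed x gives v²t² + 2Dt − x² = 0, so t = (√(D² + v²x²) − D)/v².
√(D² + v²x²) = √(0.262² + 0.117² × 96.4²) = 11.28; v² = 0.013689.
t = (11.28 − 0.262)/0.013689 = 805 days (vs. the pure-advection estimate x/v = 824 d).

805 days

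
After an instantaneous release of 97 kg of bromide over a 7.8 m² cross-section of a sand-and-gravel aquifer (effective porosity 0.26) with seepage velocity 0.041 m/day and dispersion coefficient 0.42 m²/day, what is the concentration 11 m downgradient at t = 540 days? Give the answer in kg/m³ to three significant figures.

0.781 kg/m³

For an instantaneous plane source, C(x,t) = M/(n_e·A·√(4πDt)) · exp(−(x−vt)²/(4Dt)), with n_e·A the pore (flow) area.
Plume center vt = 0.041 × 540 = 22.14 m, so the well at 11 m is 11.14 m upgradient of the peak.
√(4πDt) = 53.39 m, giving peak height M/(n_e·A·√(4πDt)) = 97/(0.26 × 7.8 × 53.39) = 0.8959 kg/m³.
(x−vt)²/(4Dt) = (-11.14)²/(4 × 0.42 × 540) = 0.1368; exp(−0.1368) = 0.8721.
C = 0.8959 × 0.8721 = 0.781 kg/m³.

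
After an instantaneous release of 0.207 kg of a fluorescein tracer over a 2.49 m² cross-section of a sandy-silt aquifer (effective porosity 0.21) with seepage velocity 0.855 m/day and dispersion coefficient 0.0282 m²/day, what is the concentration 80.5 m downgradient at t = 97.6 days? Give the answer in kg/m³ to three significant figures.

0.0306 kg/m³

For an instantaneous plane source, C(x,t) = M/(n_e·A·√(4πDt)) · exp(−(x−vt)²/(4Dt)), with n_e·A the pore (flow) area.
Plume center vt = 0.855 × 97.6 = 83.448 m, so the well at 80.5 m is 2.948 m upgradient of the peak.
√(4πDt) = 5.881 m, giving peak height M/(n_e·A·√(4πDt)) = 0.207/(0.21 × 2.49 × 5.881) = 0.06731 kg/m³.
(x−vt)²/(4Dt) = (-2.948)²/(4 × 0.0282 × 97.6) = 0.7894; exp(−0.7894) = 0.4541.
C = 0.06731 × 0.4541 = 0.0306 kg/m³.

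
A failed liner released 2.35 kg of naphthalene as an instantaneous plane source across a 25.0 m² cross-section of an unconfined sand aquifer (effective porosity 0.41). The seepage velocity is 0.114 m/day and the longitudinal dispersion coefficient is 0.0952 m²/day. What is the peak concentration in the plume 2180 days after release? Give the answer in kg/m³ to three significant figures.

0.00449 kg/m³

The peak of an instantaneous 1D plume sits at x = vt; there the Gaussian factor is 1 and C_max = M/(n_e·A·√(4πDt)), where n_e·A is the pore area the mass is dissolved in.
√(4πDt) = √(4π × 0.0952 × 2180) = 51.07 m, so C_max = 2.35/(0.41 × 25.0 × 51.07) = 0.00449 kg/m³.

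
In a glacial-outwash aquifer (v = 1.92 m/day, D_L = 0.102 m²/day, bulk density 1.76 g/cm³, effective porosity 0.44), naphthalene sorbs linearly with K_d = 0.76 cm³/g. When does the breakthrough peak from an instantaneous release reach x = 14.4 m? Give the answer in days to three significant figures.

30.2 days

Retardation factor R = 1 + ρ_b·K_d/n = 1 + 1.76 × 0.76/0.44 = 4.040.
Sorption retards both mechanisms: v_R = v/R = 0.4752 m/day, D_R = D/R = 0.02525 m²/day.
Peak time from v_R²t² + 2D_R t − x² = 0: t = (√(D_R² + v_R²x²) − D_R)/v_R².
√(D_R² + v_R²x²) = √(0.02525² + 0.4752² × 14.4²) = 6.843; v_R² = 0.2258.
t = (6.843 − 0.02525)/0.2258 = 30.2 days.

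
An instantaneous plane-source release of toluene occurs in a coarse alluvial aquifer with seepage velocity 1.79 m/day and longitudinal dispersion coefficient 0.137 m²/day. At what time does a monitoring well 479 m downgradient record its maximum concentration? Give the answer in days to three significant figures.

For the 1D instantaneous-source solution, setting ∂C/∂t = 0 at fixed x gives v²t² + 2Dt − x² = 0, so t = (√(D² + v²x²) − D)/v².
√(D² + v²x²) = √(0.137² + 1.79² × 479²) = 857.4; v² = 3.2041.
t = (857.4 − 0.137)/3.2041 = 268 days (vs. the pure-advection estimate x/v = 268 d).

268 days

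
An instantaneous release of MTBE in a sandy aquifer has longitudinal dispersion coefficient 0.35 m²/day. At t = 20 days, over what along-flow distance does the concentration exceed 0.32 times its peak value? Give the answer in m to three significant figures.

11.3 m

The plume is Gaussian with σ = √(2Dt) = √(2 × 0.35 × 20) = 3.742 m.
C/C_peak = exp(−Δx²/(2σ²)) = 0.32 ⇒ Δx = σ·√(−2 ln 0.32) = 3.742 × 1.510 = 5.650 m.
Width = 2Δx = 11.3 m.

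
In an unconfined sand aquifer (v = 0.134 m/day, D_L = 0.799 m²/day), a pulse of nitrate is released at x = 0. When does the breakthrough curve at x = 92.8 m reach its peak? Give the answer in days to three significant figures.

For the 1D instantaneous-source solution, setting ∂C/∂t = 0 at fixed x gives v²t² + 2Dt − x² = 0, so t = (√(D² + v²x²) − D)/v².
√(D² + v²x²) = √(0.799² + 0.134² × 92.8²) = 12.46; v² = 0.017956.
t = (12.46 − 0.799)/0.017956 = 649 days (vs. the pure-advection estimate x/v = 693 d).

649 days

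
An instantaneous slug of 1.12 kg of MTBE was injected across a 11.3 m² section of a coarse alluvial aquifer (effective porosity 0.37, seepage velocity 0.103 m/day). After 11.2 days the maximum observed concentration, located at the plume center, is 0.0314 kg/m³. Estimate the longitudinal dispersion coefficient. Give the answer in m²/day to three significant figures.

At the plume center C_max = M/(n_e·A·√(4πDt)), so D = M²/(4πt·(n_e·A·C_max)²).
n_e·A·C_max = 0.37 × 11.3 × 0.0314 = 0.1313 kg/m.
D = 1.12²/(4π × 11.2 × 0.1313²) = 0.517 m²/day.

0.517 m²/day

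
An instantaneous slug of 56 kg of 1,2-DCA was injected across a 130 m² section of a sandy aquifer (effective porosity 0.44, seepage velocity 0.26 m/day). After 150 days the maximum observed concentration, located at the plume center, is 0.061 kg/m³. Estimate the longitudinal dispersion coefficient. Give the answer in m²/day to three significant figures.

0.137 m²/day

At the plume center C_max = M/(n_e·A·√(4πDt)), so D = M²/(4πt·(n_e·A·C_max)²).
n_e·A·C_max = 0.44 × 130 × 0.061 = 3.489 kg/m.
D = 56²/(4π × 150 × 3.489²) = 0.137 m²/day.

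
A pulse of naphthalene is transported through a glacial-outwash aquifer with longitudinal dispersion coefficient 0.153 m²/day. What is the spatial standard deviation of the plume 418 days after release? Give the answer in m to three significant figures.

11.3 m

Dispersive spreading gives a Gaussian with σ² = 2Dt; advection only shifts the center.
σ = √(2 × 0.153 × 418) = 11.3 m.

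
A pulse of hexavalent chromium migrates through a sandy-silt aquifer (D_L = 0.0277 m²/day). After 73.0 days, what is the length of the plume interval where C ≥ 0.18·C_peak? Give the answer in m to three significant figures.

7.45 m

The plume is Gaussian with σ = √(2Dt) = √(2 × 0.0277 × 73.0) = 2.011 m.
C/C_peak = exp(−Δx²/(2σ²)) = 0.18 ⇒ Δx = σ·√(−2 ln 0.18) = 2.011 × 1.852 = 3.724 m.
Width = 2Δx = 7.45 m.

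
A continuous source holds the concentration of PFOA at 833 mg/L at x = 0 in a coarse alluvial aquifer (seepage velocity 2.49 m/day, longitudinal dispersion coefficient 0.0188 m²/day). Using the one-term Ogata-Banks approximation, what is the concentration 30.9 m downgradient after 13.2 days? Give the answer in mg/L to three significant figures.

831 mg/L

For a continuous step input, C/C₀ ≈ ½·erfc((x−vt)/(2√(Dt))).
vt = 2.49 × 13.2 = 32.868 m and 2√(Dt) = 2√(0.0188 × 13.2) = 0.9963 m.
Argument (x−vt)/(2√(Dt)) = (30.9 − 32.868)/0.9963 = -1.975; ½·erfc(-1.975) = 0.9974.
C = 833 × 0.9974 = 831 mg/L.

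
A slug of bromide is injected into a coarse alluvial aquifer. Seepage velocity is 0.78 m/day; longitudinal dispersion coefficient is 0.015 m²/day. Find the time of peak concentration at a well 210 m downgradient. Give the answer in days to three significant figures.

For the 1D instantaneous-source solution, setting ∂C/∂t = 0 at fixed x gives v²t² + 2Dt − x² = 0, so t = (√(D² + v²x²) − D)/v².
√(D² + v²x²) = √(0.015² + 0.78² × 210²) = 163.8; v² = 0.6084.
t = (163.8 − 0.015)/0.6084 = 269 days (vs. the pure-advection estimate x/v = 269 d).

269 days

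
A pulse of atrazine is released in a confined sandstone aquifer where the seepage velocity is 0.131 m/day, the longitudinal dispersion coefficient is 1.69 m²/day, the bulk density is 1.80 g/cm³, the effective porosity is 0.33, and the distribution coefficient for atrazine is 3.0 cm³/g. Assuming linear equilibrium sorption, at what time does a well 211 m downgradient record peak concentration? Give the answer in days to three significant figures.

Retardation factor R = 1 + ρ_b·K_d/n = 1 + 1.80 × 3.0/0.33 = 17.36.
Sorption retards both mechanisms: v_R = v/R = 0.007546 m/day, D_R = D/R = 0.09735 m²/day.
Peak time from v_R²t² + 2D_R t − x² = 0: t = (√(D_R² + v_R²x²) − D_R)/v_R².
√(D_R² + v_R²x²) = √(0.09735² + 0.007546² × 211²) = 1.595; v_R² = 5.694e-05.
t = (1.595 − 0.09735)/5.694e-05 = 26300 days.

26300 days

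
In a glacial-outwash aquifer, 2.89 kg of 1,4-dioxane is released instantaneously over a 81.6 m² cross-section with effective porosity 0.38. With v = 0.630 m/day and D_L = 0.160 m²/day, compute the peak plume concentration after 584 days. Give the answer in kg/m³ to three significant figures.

The peak of an instantaneous 1D plume sits at x = vt; there the Gaussian factor is 1 and C_max = M/(n_e·A·√(4πDt)), where n_e·A is the pore area the mass is dissolved in.
√(4πDt) = √(4π × 0.160 × 584) = 34.27 m, so C_max = 2.89/(0.38 × 81.6 × 34.27) = 0.00272 kg/m³.

0.00272 kg/m³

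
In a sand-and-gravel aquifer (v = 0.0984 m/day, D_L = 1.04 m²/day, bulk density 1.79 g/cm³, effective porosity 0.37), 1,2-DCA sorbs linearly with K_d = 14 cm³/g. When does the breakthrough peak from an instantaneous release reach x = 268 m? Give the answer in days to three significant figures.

Retardation factor R = 1 + ρ_b·K_d/n = 1 + 1.79 × 14/0.37 = 68.73.
Sorption retards both mechanisms: v_R = v/R = 0.001432 m/day, D_R = D/R = 0.01513 m²/day.
Peak time from v_R²t² + 2D_R t − x² = 0: t = (√(D_R² + v_R²x²) − D_R)/v_R².
√(D_R² + v_R²x²) = √(0.01513² + 0.001432² × 268²) = 0.3841; v_R² = 2.051e-06.
t = (0.3841 − 0.01513)/2.051e-06 = 180000 days.

180000 days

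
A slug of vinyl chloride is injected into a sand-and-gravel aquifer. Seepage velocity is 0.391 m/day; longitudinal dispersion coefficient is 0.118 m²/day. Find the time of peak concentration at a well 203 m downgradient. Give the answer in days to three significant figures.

For the 1D instantaneous-source solution, setting ∂C/∂t = 0 at fixed x gives v²t² + 2Dt − x² = 0, so t = (√(D² + v²x²) − D)/v².
√(D² + v²x²) = √(0.118² + 0.391² × 203²) = 79.37; v² = 0.152881.
t = (79.37 − 0.118)/0.152881 = 518 days (vs. the pure-advection estimate x/v = 519 d).

518 days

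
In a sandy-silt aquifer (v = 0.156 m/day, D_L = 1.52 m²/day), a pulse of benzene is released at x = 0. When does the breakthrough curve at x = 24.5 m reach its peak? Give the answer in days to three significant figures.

For the 1D instantaneous-source solution, setting ∂C/∂t = 0 at fixed x gives v²t² + 2Dt − x² = 0, so t = (√(D² + v²x²) − D)/v².
√(D² + v²x²) = √(1.52² + 0.156² × 24.5²) = 4.113; v² = 0.024336.
t = (4.113 − 1.52)/0.024336 = 107 days (vs. the pure-advection estimate x/v = 157 d).

107 days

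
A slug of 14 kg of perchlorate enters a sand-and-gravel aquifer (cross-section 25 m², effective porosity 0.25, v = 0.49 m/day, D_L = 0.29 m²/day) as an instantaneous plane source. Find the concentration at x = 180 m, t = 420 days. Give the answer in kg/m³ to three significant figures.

For an instantaneous plane source, C(x,t) = M/(n_e·A·√(4πDt)) · exp(−(x−vt)²/(4Dt)), with n_e·A the pore (flow) area.
Plume center vt = 0.49 × 420 = 205.8 m, so the well at 180 m is 25.8 m upgradient of the peak.
√(4πDt) = 39.12 m, giving peak height M/(n_e·A·√(4πDt)) = 14/(0.25 × 25 × 39.12) = 0.05726 kg/m³.
(x−vt)²/(4Dt) = (-25.8)²/(4 × 0.29 × 420) = 1.366; exp(−1.366) = 0.2551.
C = 0.05726 × 0.2551 = 0.0146 kg/m³.

0.0146 kg/m³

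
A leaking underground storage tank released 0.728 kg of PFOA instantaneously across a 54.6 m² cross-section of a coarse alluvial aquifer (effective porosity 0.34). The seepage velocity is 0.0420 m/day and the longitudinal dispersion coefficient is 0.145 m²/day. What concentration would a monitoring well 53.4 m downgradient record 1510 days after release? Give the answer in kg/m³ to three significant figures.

For an instantaneous plane source, C(x,t) = M/(n_e·A·√(4πDt)) · exp(−(x−vt)²/(4Dt)), with n_e·A the pore (flow) area.
Plume center vt = 0.0420 × 1510 = 63.42 m, so the well at 53.4 m is 10.02 m upgradient of the peak.
√(4πDt) = 52.45 m, giving peak height M/(n_e·A·√(4πDt)) = 0.728/(0.34 × 54.6 × 52.45) = 0.0007477 kg/m³.
(x−vt)²/(4Dt) = (-10.02)²/(4 × 0.145 × 1510) = 0.1146; exp(−0.1146) = 0.8917.
C = 0.0007477 × 0.8917 = 0.000667 kg/m³.

0.000667 kg/m³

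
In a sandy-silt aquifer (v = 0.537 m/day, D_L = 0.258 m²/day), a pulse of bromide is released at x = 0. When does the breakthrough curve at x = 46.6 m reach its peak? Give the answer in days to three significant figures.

For the 1D instantaneous-source solution, setting ∂C/∂t = 0 at fixed x gives v²t² + 2Dt − x² = 0, so t = (√(D² + v²x²) − D)/v².
√(D² + v²x²) = √(0.258² + 0.537² × 46.6²) = 25.03; v² = 0.288369.
t = (25.03 − 0.258)/0.288369 = 85.9 days (vs. the pure-advection estimate x/v = 86.8 d).

85.9 days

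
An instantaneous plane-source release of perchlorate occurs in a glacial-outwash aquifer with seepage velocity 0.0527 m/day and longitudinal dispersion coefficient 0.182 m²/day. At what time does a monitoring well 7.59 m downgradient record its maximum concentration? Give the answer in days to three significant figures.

For the 1D instantaneous-source solution, setting ∂C/∂t = 0 at fixed x gives v²t² + 2Dt − x² = 0, so t = (√(D² + v²x²) − D)/v².
√(D² + v²x²) = √(0.182² + 0.0527² × 7.59²) = 0.4395; v² = 0.00277729.
t = (0.4395 − 0.182)/0.00277729 = 92.7 days (vs. the pure-advection estimate x/v = 144 d).

92.7 days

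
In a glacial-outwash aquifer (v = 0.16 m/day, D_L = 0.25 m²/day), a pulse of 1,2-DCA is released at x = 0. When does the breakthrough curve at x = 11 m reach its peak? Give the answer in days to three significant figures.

59.7 days

For the 1D instantaneous-source solution, setting ∂C/∂t = 0 at fixed x gives v²t² + 2Dt − x² = 0, so t = (√(D² + v²x²) − D)/v².
√(D² + v²x²) = √(0.25² + 0.16² × 11²) = 1.778; v² = 0.0256.
t = (1.778 − 0.25)/0.0256 = 59.7 days (vs. the pure-advection estimate x/v = 68.8 d).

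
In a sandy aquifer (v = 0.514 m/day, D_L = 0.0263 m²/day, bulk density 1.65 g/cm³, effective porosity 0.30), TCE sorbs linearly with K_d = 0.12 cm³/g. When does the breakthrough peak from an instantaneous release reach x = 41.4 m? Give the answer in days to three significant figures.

134 days

Retardation factor R = 1 + ρ_b·K_d/n = 1 + 1.65 × 0.12/0.30 = 1.660.
Sorption retards both mechanisms: v_R = v/R = 0.3096 m/day, D_R = D/R = 0.01584 m²/day.
Peak time from v_R²t² + 2D_R t − x² = 0: t = (√(D_R² + v_R²x²) − D_R)/v_R².
√(D_R² + v_R²x²) = √(0.01584² + 0.3096² × 41.4²) = 12.82; v_R² = 0.09585.
t = (12.82 − 0.01584)/0.09585 = 134 days.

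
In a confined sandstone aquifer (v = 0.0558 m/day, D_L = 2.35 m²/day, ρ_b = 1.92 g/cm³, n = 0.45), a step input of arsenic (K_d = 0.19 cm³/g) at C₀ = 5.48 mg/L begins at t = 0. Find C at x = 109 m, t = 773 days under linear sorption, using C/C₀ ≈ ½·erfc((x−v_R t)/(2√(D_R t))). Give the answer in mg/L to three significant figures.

0.157 mg/L

Retardation factor R = 1 + ρ_b·K_d/n = 1 + 1.92 × 0.19/0.45 = 1.811.
Sorption retards both mechanisms: v_R = v/R = 0.03081 m/day, D_R = D/R = 1.298 m²/day.
v_R·t = 0.03081 × 773 = 23.81613 m; 2√(D_R t) = 63.35 m; argument = (109 − 23.81613)/63.35 = 1.345.
C = C₀ × ½·erfc(1.345) = 5.48 × 0.02858 = 0.157 mg/L.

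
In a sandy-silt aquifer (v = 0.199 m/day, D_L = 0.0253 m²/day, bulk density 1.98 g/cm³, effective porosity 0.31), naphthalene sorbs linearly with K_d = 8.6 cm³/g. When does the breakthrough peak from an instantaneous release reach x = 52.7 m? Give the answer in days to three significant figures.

14800 days

Retardation factor R = 1 + ρ_b·K_d/n = 1 + 1.98 × 8.6/0.31 = 55.93.
Sorption retards both mechanisms: v_R = v/R = 0.003558 m/day, D_R = D/R = 0.0004524 m²/day.
Peak time from v_R²t² + 2D_R t − x² = 0: t = (√(D_R² + v_R²x²) − D_R)/v_R².
√(D_R² + v_R²x²) = √(0.0004524² + 0.003558² × 52.7²) = 0.1875; v_R² = 1.266e-05.
t = (0.1875 − 0.0004524)/1.266e-05 = 14800 days.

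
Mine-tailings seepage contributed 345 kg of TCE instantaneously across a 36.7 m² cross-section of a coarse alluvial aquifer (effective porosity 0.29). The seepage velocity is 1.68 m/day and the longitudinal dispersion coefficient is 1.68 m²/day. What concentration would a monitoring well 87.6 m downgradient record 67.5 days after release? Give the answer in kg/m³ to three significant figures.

For an instantaneous plane source, C(x,t) = M/(n_e·A·√(4πDt)) · exp(−(x−vt)²/(4Dt)), with n_e·A the pore (flow) area.
Plume center vt = 1.68 × 67.5 = 113.4 m, so the well at 87.6 m is 25.8 m upgradient of the peak.
√(4πDt) = 37.75 m, giving peak height M/(n_e·A·√(4πDt)) = 345/(0.29 × 36.7 × 37.75) = 0.8587 kg/m³.
(x−vt)²/(4Dt) = (-25.8)²/(4 × 1.68 × 67.5) = 1.467; exp(−1.467) = 0.2306.
C = 0.8587 × 0.2306 = 0.198 kg/m³.

0.198 kg/m³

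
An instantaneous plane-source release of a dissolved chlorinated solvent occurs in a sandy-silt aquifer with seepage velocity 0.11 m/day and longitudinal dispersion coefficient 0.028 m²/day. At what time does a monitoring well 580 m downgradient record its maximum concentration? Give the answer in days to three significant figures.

5270 days

For the 1D instantaneous-source solution, setting ∂C/∂t = 0 at fixed x gives v²t² + 2Dt − x² = 0, so t = (√(D² + v²x²) − D)/v².
√(D² + v²x²) = √(0.028² + 0.11² × 580²) = 63.80; v² = 0.0121.
t = (63.80 − 0.028)/0.0121 = 5270 days (vs. the pure-advection estimate x/v = 5270 d).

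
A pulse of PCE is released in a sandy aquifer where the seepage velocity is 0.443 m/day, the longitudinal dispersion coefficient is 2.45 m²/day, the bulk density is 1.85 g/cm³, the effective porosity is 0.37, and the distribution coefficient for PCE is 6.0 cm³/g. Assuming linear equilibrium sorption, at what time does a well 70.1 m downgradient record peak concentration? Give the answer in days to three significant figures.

4530 days

Retardation factor R = 1 + ρ_b·K_d/n = 1 + 1.85 × 6.0/0.37 = 31.00.
Sorption retards both mechanisms: v_R = v/R = 0.01429 m/day, D_R = D/R = 0.07903 m²/day.
Peak time from v_R²t² + 2D_R t − x² = 0: t = (√(D_R² + v_R²x²) − D_R)/v_R².
√(D_R² + v_R²x²) = √(0.07903² + 0.01429² × 70.1²) = 1.005; v_R² = 0.0002042.
t = (1.005 − 0.07903)/0.0002042 = 4530 days.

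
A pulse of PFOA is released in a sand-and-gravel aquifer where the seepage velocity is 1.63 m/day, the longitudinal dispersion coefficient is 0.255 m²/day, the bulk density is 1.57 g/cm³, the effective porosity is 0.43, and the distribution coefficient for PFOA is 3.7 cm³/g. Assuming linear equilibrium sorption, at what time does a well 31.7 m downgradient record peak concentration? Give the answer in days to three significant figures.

Retardation factor R = 1 + ρ_b·K_d/n = 1 + 1.57 × 3.7/0.43 = 14.51.
Sorption retards both mechanisms: v_R = v/R = 0.1123 m/day, D_R = D/R = 0.01757 m²/day.
Peak time from v_R²t² + 2D_R t − x² = 0: t = (√(D_R² + v_R²x²) − D_R)/v_R².
√(D_R² + v_R²x²) = √(0.01757² + 0.1123² × 31.7²) = 3.560; v_R² = 0.01261.
t = (3.560 − 0.01757)/0.01261 = 281 days.

281 days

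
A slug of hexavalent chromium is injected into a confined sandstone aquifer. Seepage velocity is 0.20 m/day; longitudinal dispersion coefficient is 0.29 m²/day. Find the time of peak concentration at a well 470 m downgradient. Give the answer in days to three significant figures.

2340 days

For the 1D instantaneous-source solution, setting ∂C/∂t = 0 at fixed x gives v²t² + 2Dt − x² = 0, so t = (√(D² + v²x²) − D)/v².
√(D² + v²x²) = √(0.29² + 0.20² × 470²) = 94.00; v² = 0.04.
t = (94.00 − 0.29)/0.04 = 2340 days (vs. the pure-advection estimate x/v = 2350 d).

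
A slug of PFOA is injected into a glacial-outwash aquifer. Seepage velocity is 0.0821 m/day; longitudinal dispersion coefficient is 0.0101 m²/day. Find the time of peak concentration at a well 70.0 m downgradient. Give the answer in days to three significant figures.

851 days

For the 1D instantaneous-source solution, setting ∂C/∂t = 0 at fixed x gives v²t² + 2Dt − x² = 0, so t = (√(D² + v²x²) − D)/v².
√(D² + v²x²) = √(0.0101² + 0.0821² × 70.0²) = 5.747; v² = 0.00674041.
t = (5.747 − 0.0101)/0.00674041 = 851 days (vs. the pure-advection estimate x/v = 853 d).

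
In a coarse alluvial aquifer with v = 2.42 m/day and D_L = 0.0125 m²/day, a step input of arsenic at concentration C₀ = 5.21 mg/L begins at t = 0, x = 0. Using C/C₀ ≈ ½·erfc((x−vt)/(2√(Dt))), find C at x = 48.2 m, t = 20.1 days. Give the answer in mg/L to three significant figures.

3.82 mg/L

For a continuous step input, C/C₀ ≈ ½·erfc((x−vt)/(2√(Dt))).
vt = 2.42 × 20.1 = 48.642 m and 2√(Dt) = 2√(0.0125 × 20.1) = 1.002 m.
Argument (x−vt)/(2√(Dt)) = (48.2 − 48.642)/1.002 = -0.4411; ½·erfc(-0.4411) = 0.7336.
C = 5.21 × 0.7336 = 3.82 mg/L.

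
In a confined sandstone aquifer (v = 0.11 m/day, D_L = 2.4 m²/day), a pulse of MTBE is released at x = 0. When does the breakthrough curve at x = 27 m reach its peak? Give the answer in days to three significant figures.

117 days

For the 1D instantaneous-source solution, setting ∂C/∂t = 0 at fixed x gives v²t² + 2Dt − x² = 0, so t = (√(D² + v²x²) − D)/v².
√(D² + v²x²) = √(2.4² + 0.11² × 27²) = 3.818; v² = 0.0121.
t = (3.818 − 2.4)/0.0121 = 117 days (vs. the pure-advection estimate x/v = 245 d).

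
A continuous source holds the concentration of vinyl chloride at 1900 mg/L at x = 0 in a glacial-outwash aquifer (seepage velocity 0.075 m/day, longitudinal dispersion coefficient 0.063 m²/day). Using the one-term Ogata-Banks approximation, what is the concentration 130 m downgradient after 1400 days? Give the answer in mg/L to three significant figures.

56.8 mg/L

For a continuous step input, C/C₀ ≈ ½·erfc((x−vt)/(2√(Dt))).
vt = 0.075 × 1400 = 105 m and 2√(Dt) = 2√(0.063 × 1400) = 18.78 m.
Argument (x−vt)/(2√(Dt)) = (130 − 105)/18.78 = 1.331; ½·erfc(1.331) = 0.02990.
C = 1900 × 0.02990 = 56.8 mg/L.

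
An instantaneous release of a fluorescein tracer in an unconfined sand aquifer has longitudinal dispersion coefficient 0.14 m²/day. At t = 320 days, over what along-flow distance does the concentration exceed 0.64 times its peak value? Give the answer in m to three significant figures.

17.9 m

The plume is Gaussian with σ = √(2Dt) = √(2 × 0.14 × 320) = 9.466 m.
C/C_peak = exp(−Δx²/(2σ²)) = 0.64 ⇒ Δx = σ·√(−2 ln 0.64) = 9.466 × 0.9448 = 8.943 m.
Width = 2Δx = 17.9 m.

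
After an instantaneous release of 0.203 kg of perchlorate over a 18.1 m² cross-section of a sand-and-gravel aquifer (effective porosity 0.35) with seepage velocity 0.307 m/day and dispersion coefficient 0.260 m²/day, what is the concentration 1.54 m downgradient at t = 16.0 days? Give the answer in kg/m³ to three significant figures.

0.00224 kg/m³

For an instantaneous plane source, C(x,t) = M/(n_e·A·√(4πDt)) · exp(−(x−vt)²/(4Dt)), with n_e·A the pore (flow) area.
Plume center vt = 0.307 × 16.0 = 4.912 m, so the well at 1.54 m is 3.372 m upgradient of the peak.
√(4πDt) = 7.230 m, giving peak height M/(n_e·A·√(4πDt)) = 0.203/(0.35 × 18.1 × 7.230) = 0.004432 kg/m³.
(x−vt)²/(4Dt) = (-3.372)²/(4 × 0.260 × 16.0) = 0.6833; exp(−0.6833) = 0.5049.
C = 0.004432 × 0.5049 = 0.00224 kg/m³.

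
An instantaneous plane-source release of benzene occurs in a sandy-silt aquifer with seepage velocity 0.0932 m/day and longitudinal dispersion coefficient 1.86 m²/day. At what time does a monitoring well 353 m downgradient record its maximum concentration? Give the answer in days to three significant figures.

For the 1D instantaneous-source solution, setting ∂C/∂t = 0 at fixed x gives v²t² + 2Dt − x² = 0, so t = (√(D² + v²x²) − D)/v².
√(D² + v²x²) = √(1.86² + 0.0932² × 353²) = 32.95; v² = 0.00868624.
t = (32.95 − 1.86)/0.00868624 = 3580 days (vs. the pure-advection estimate x/v = 3790 d).

3580 days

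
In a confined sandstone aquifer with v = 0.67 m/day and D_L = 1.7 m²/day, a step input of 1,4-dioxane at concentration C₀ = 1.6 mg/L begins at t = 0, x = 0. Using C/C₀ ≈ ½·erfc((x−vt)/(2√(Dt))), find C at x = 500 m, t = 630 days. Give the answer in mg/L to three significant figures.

0.0739 mg/L

For a continuous step input, C/C₀ ≈ ½·erfc((x−vt)/(2√(Dt))).
vt = 0.67 × 630 = 422.1 m and 2√(Dt) = 2√(1.7 × 630) = 65.45 m.
Argument (x−vt)/(2√(Dt)) = (500 − 422.1)/65.45 = 1.190; ½·erfc(1.190) = 0.04620.
C = 1.6 × 0.04620 = 0.0739 mg/L.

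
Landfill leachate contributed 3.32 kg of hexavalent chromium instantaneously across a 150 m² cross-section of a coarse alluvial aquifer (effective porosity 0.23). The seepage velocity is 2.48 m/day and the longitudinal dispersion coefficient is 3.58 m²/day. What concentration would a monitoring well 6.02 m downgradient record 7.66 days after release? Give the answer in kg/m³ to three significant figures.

0.00112 kg/m³

For an instantaneous plane source, C(x,t) = M/(n_e·A·√(4πDt)) · exp(−(x−vt)²/(4Dt)), with n_e·A the pore (flow) area.
Plume center vt = 2.48 × 7.66 = 18.9968 m, so the well at 6.02 m is 12.9768 m upgradient of the peak.
√(4πDt) = 18.56 m, giving peak height M/(n_e·A·√(4πDt)) = 3.32/(0.23 × 150 × 18.56) = 0.005185 kg/m³.
(x−vt)²/(4Dt) = (-12.9768)²/(4 × 3.58 × 7.66) = 1.535; exp(−1.535) = 0.2155.
C = 0.005185 × 0.2155 = 0.00112 kg/m³.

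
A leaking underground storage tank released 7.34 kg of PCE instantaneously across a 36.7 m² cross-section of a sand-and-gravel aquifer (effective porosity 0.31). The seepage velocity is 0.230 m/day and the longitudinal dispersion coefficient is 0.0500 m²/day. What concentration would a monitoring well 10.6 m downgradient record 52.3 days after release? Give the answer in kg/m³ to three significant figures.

For an instantaneous plane source, C(x,t) = M/(n_e·A·√(4πDt)) · exp(−(x−vt)²/(4Dt)), with n_e·A the pore (flow) area.
Plume center vt = 0.230 × 52.3 = 12.029 m, so the well at 10.6 m is 1.429 m upgradient of the peak.
√(4πDt) = 5.732 m, giving peak height M/(n_e·A·√(4πDt)) = 7.34/(0.31 × 36.7 × 5.732) = 0.1126 kg/m³.
(x−vt)²/(4Dt) = (-1.429)²/(4 × 0.0500 × 52.3) = 0.1952; exp(−0.1952) = 0.8227.
C = 0.1126 × 0.8227 = 0.0926 kg/m³.

0.0926 kg/m³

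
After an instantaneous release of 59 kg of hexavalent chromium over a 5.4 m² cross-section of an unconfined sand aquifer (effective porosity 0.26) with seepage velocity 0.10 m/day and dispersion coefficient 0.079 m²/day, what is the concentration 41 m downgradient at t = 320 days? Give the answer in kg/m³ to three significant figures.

For an instantaneous plane source, C(x,t) = M/(n_e·A·√(4πDt)) · exp(−(x−vt)²/(4Dt)), with n_e·A the pore (flow) area.
Plume center vt = 0.10 × 320 = 32 m, so the well at 41 m is 9 m downgradient of the peak.
√(4πDt) = 17.82 m, giving peak height M/(n_e·A·√(4πDt)) = 59/(0.26 × 5.4 × 17.82) = 2.358 kg/m³.
(x−vt)²/(4Dt) = (9)²/(4 × 0.079 × 320) = 0.8010; exp(−0.8010) = 0.4489.
C = 2.358 × 0.4489 = 1.06 kg/m³.

1.06 kg/m³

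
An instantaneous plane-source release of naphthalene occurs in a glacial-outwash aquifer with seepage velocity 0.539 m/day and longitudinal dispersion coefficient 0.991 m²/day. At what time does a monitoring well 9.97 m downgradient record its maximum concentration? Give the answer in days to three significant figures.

For the 1D instantaneous-source solution, setting ∂C/∂t = 0 at fixed x gives v²t² + 2Dt − x² = 0, so t = (√(D² + v²x²) − D)/v².
√(D² + v²x²) = √(0.991² + 0.539² × 9.97²) = 5.464; v² = 0.290521.
t = (5.464 − 0.991)/0.290521 = 15.4 days (vs. the pure-advection estimate x/v = 18.5 d).

15.4 days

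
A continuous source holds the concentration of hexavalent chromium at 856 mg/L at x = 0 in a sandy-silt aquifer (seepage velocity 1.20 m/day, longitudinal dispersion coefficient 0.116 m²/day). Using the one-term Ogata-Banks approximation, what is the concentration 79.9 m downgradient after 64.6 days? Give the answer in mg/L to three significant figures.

For a continuous step input, C/C₀ ≈ ½·erfc((x−vt)/(2√(Dt))).
vt = 1.20 × 64.6 = 77.52 m and 2√(Dt) = 2√(0.116 × 64.6) = 5.475 m.
Argument (x−vt)/(2√(Dt)) = (79.9 − 77.52)/5.475 = 0.4347; ½·erfc(0.4347) = 0.2694.
C = 856 × 0.2694 = 231 mg/L.

231 mg/L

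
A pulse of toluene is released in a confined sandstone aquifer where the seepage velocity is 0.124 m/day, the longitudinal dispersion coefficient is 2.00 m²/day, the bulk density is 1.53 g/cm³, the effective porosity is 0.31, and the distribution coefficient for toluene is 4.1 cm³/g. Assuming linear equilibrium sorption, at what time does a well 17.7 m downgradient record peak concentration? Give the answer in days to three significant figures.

Retardation factor R = 1 + ρ_b·K_d/n = 1 + 1.53 × 4.1/0.31 = 21.24.
Sorption retards both mechanisms: v_R = v/R = 0.005838 m/day, D_R = D/R = 0.09416 m²/day.
Peak time from v_R²t² + 2D_R t − x² = 0: t = (√(D_R² + v_R²x²) − D_R)/v_R².
√(D_R² + v_R²x²) = √(0.09416² + 0.005838² × 17.7²) = 0.1398; v_R² = 3.408e-05.
t = (0.1398 − 0.09416)/3.408e-05 = 1340 days.

1340 days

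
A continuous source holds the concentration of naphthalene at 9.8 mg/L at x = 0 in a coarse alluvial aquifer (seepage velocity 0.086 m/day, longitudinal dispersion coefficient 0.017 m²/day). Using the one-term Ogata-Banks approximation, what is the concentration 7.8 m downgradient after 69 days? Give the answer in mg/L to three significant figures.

For a continuous step input, C/C₀ ≈ ½·erfc((x−vt)/(2√(Dt))).
vt = 0.086 × 69 = 5.934 m and 2√(Dt) = 2√(0.017 × 69) = 2.166 m.
Argument (x−vt)/(2√(Dt)) = (7.8 − 5.934)/2.166 = 0.8615; ½·erfc(0.8615) = 0.1115.
C = 9.8 × 0.1115 = 1.09 mg/L.

1.09 mg/L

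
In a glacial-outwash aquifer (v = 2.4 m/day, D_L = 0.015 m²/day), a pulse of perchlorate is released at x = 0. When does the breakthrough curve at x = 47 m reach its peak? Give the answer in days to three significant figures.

For the 1D instantaneous-source solution, setting ∂C/∂t = 0 at fixed x gives v²t² + 2Dt − x² = 0, so t = (√(D² + v²x²) − D)/v².
√(D² + v²x²) = √(0.015² + 2.4² × 47²) = 112.8; v² = 5.76.
t = (112.8 − 0.015)/5.76 = 19.6 days (vs. the pure-advection estimate x/v = 19.6 d).

19.6 days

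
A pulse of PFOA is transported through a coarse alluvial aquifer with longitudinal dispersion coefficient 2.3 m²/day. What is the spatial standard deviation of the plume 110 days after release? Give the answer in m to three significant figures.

Dispersive spreading gives a Gaussian with σ² = 2Dt; advection only shifts the center.
σ = √(2 × 2.3 × 110) = 22.5 m.

22.5 m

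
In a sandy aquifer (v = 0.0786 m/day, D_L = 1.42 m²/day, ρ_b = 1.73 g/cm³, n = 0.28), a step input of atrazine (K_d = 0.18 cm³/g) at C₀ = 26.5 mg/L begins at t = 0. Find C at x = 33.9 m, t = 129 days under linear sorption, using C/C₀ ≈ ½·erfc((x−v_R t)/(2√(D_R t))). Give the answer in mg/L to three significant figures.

Retardation factor R = 1 + ρ_b·K_d/n = 1 + 1.73 × 0.18/0.28 = 2.112.
Sorption retards both mechanisms: v_R = v/R = 0.03722 m/day, D_R = D/R = 0.6723 m²/day.
v_R·t = 0.03722 × 129 = 4.80138 m; 2√(D_R t) = 18.63 m; argument = (33.9 − 4.80138)/18.63 = 1.562.
C = C₀ × ½·erfc(1.562) = 26.5 × 0.01359 = 0.360 mg/L.

0.360 mg/L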